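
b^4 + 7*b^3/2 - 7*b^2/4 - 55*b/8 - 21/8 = (b - 3/2)*(b + 1/2)*(b + 1)*(b + 7/2)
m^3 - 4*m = m*(m - 2)*(m + 2)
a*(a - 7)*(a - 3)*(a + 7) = a^4 - 3*a^3 - 49*a^2 + 147*a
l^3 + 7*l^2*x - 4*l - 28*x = (l - 2)*(l + 2)*(l + 7*x)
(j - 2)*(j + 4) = j^2 + 2*j - 8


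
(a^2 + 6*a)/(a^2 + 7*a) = (a + 6)/(a + 7)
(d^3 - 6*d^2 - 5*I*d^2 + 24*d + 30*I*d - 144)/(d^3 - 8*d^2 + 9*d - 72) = (d^2 - 2*d*(3 + 4*I) + 48*I)/(d^2 - d*(8 + 3*I) + 24*I)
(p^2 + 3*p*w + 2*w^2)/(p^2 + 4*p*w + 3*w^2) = (p + 2*w)/(p + 3*w)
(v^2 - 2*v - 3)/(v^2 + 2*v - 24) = (v^2 - 2*v - 3)/(v^2 + 2*v - 24)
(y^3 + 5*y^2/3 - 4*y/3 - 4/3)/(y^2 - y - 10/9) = 3*(y^2 + y - 2)/(3*y - 5)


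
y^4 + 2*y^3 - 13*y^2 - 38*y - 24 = (y - 4)*(y + 1)*(y + 2)*(y + 3)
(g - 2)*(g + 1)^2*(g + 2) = g^4 + 2*g^3 - 3*g^2 - 8*g - 4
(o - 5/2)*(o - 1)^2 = o^3 - 9*o^2/2 + 6*o - 5/2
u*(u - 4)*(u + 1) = u^3 - 3*u^2 - 4*u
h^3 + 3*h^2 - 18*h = h*(h - 3)*(h + 6)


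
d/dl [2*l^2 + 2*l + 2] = 4*l + 2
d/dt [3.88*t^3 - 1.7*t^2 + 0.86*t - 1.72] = 11.64*t^2 - 3.4*t + 0.86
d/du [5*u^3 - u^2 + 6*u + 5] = 15*u^2 - 2*u + 6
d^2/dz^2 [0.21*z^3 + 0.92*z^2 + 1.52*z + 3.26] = 1.26*z + 1.84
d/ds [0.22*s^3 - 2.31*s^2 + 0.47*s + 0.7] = 0.66*s^2 - 4.62*s + 0.47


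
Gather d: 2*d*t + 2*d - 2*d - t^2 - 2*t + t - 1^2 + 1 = 2*d*t - t^2 - t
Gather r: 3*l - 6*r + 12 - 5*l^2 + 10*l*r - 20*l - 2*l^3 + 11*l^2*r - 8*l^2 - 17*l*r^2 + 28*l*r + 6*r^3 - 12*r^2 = -2*l^3 - 13*l^2 - 17*l + 6*r^3 + r^2*(-17*l - 12) + r*(11*l^2 + 38*l - 6) + 12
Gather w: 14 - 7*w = 14 - 7*w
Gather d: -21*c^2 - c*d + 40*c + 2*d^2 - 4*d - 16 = -21*c^2 + 40*c + 2*d^2 + d*(-c - 4) - 16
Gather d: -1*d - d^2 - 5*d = -d^2 - 6*d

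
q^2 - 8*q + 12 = (q - 6)*(q - 2)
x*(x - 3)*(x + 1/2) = x^3 - 5*x^2/2 - 3*x/2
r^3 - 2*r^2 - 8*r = r*(r - 4)*(r + 2)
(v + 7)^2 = v^2 + 14*v + 49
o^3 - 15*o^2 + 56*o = o*(o - 8)*(o - 7)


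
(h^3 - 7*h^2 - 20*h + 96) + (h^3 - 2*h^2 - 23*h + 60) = 2*h^3 - 9*h^2 - 43*h + 156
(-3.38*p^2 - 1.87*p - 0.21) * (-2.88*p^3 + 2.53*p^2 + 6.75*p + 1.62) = 9.7344*p^5 - 3.1658*p^4 - 26.9413*p^3 - 18.6294*p^2 - 4.4469*p - 0.3402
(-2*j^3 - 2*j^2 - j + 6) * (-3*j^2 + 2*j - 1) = 6*j^5 + 2*j^4 + j^3 - 18*j^2 + 13*j - 6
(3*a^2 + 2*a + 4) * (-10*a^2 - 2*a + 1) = -30*a^4 - 26*a^3 - 41*a^2 - 6*a + 4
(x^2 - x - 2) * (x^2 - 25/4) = x^4 - x^3 - 33*x^2/4 + 25*x/4 + 25/2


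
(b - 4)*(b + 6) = b^2 + 2*b - 24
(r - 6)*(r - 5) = r^2 - 11*r + 30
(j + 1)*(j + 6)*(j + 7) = j^3 + 14*j^2 + 55*j + 42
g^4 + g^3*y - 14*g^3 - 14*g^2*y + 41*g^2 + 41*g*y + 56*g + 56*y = (g - 8)*(g - 7)*(g + 1)*(g + y)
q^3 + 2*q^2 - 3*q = q*(q - 1)*(q + 3)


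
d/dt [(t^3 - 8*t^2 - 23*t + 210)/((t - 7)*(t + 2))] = (t^2 + 4*t + 28)/(t^2 + 4*t + 4)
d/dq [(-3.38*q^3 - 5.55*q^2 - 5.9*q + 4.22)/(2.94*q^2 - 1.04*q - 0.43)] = (-9.9372*q^4 + 7.0304*q^3 + 27.4782*q^2 - 20.0406*q + 6.9258)/(8.6436*q^4 - 6.1152*q^3 - 1.4468*q^2 + 0.8944*q + 0.1849)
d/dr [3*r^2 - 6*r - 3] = 6*r - 6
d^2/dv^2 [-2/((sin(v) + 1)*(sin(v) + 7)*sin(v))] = 2*(9*sin(v)^2 + 79*sin(v) + 179 - 139/sin(v) - 238/sin(v)^2 - 98/sin(v)^3)/((sin(v) + 1)^2*(sin(v) + 7)^3)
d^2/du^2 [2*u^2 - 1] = 4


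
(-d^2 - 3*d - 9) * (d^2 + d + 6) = -d^4 - 4*d^3 - 18*d^2 - 27*d - 54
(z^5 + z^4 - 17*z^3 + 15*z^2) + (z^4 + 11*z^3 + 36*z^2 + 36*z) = z^5 + 2*z^4 - 6*z^3 + 51*z^2 + 36*z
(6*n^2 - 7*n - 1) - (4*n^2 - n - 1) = 2*n^2 - 6*n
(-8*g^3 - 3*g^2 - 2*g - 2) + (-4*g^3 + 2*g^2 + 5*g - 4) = -12*g^3 - g^2 + 3*g - 6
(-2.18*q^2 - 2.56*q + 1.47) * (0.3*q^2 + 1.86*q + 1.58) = -0.654*q^4 - 4.8228*q^3 - 7.765*q^2 - 1.3106*q + 2.3226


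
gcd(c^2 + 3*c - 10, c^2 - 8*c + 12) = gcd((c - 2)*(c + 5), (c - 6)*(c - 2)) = c - 2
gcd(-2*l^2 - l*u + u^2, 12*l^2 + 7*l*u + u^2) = 1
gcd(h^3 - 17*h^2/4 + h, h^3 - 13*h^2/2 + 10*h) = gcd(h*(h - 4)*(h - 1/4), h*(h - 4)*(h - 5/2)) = h^2 - 4*h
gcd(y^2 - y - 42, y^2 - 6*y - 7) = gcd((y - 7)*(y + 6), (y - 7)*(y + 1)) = y - 7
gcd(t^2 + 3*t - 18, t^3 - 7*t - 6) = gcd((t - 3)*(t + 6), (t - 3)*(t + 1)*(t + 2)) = t - 3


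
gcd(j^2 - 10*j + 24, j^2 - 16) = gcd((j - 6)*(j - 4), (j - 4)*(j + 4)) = j - 4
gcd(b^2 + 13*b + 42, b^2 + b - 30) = b + 6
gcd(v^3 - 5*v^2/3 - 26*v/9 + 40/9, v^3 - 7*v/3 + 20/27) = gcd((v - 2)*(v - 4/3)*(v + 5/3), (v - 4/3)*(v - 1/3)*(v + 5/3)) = v^2 + v/3 - 20/9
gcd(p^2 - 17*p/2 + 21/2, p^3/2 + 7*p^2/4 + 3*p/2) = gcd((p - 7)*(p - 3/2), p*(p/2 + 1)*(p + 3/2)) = 1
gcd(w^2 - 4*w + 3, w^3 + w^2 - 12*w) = w - 3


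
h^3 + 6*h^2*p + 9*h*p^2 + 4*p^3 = (h + p)^2*(h + 4*p)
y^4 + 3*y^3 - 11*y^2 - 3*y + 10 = (y - 2)*(y - 1)*(y + 1)*(y + 5)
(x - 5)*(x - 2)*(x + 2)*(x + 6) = x^4 + x^3 - 34*x^2 - 4*x + 120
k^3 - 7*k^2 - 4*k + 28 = (k - 7)*(k - 2)*(k + 2)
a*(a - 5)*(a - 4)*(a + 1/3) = a^4 - 26*a^3/3 + 17*a^2 + 20*a/3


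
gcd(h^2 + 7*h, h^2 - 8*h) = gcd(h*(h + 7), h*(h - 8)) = h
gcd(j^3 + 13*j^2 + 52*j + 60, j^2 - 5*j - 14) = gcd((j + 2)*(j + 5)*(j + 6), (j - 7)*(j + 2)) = j + 2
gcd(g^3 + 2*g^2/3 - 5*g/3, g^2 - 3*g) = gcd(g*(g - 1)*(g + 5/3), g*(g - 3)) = g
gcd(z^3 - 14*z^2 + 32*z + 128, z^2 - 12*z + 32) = z - 8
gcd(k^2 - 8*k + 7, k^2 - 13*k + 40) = 1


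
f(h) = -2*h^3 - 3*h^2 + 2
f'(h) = -6*h^2 - 6*h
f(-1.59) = 2.46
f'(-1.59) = -5.63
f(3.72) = -142.47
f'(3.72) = -105.35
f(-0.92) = 1.02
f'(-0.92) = 0.44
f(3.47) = -117.69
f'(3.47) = -93.07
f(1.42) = -9.78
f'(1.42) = -20.62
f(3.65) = -135.22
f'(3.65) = -101.84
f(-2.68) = 18.95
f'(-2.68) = -27.01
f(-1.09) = 1.03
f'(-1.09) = -0.59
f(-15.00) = 6077.00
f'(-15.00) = -1260.00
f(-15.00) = 6077.00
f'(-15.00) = -1260.00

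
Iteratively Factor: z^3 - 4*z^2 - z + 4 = (z + 1)*(z^2 - 5*z + 4) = (z - 1)*(z + 1)*(z - 4)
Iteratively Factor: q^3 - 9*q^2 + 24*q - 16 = (q - 4)*(q^2 - 5*q + 4) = (q - 4)*(q - 1)*(q - 4)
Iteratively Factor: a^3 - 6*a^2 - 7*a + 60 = (a - 5)*(a^2 - a - 12) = (a - 5)*(a - 4)*(a + 3)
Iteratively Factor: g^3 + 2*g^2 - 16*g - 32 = (g + 2)*(g^2 - 16) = (g - 4)*(g + 2)*(g + 4)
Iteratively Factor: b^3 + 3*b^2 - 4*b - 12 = (b + 3)*(b^2 - 4) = (b + 2)*(b + 3)*(b - 2)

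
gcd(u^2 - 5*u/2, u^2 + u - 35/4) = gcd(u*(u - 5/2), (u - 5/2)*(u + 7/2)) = u - 5/2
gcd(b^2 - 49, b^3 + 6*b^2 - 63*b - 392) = b + 7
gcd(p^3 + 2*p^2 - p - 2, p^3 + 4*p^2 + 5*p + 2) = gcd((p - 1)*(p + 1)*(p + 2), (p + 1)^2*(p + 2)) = p^2 + 3*p + 2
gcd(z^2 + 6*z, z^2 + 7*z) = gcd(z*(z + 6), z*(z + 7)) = z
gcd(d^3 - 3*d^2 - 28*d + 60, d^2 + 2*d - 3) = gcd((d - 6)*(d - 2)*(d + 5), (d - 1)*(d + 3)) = 1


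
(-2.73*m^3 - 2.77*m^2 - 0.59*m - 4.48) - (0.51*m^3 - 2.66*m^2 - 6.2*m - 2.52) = -3.24*m^3 - 0.11*m^2 + 5.61*m - 1.96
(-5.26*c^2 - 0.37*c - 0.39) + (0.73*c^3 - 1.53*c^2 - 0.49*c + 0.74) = 0.73*c^3 - 6.79*c^2 - 0.86*c + 0.35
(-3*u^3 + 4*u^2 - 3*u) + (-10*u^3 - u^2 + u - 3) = -13*u^3 + 3*u^2 - 2*u - 3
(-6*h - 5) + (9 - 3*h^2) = -3*h^2 - 6*h + 4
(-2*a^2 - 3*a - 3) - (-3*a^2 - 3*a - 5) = a^2 + 2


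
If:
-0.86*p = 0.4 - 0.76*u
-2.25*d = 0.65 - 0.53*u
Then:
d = 0.235555555555556*u - 0.288888888888889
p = 0.883720930232558*u - 0.465116279069767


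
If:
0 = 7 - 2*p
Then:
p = 7/2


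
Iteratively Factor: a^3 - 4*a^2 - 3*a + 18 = (a - 3)*(a^2 - a - 6) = (a - 3)^2*(a + 2)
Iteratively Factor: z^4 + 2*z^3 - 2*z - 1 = (z + 1)*(z^3 + z^2 - z - 1) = (z + 1)^2*(z^2 - 1) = (z - 1)*(z + 1)^2*(z + 1)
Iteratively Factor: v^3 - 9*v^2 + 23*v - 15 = (v - 1)*(v^2 - 8*v + 15) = (v - 3)*(v - 1)*(v - 5)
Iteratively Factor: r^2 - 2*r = (r - 2)*(r)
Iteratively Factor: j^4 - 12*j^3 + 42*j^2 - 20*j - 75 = (j - 5)*(j^3 - 7*j^2 + 7*j + 15) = (j - 5)*(j - 3)*(j^2 - 4*j - 5) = (j - 5)^2*(j - 3)*(j + 1)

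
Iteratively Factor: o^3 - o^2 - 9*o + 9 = (o - 3)*(o^2 + 2*o - 3) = (o - 3)*(o - 1)*(o + 3)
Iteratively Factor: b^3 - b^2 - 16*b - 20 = (b + 2)*(b^2 - 3*b - 10) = (b + 2)^2*(b - 5)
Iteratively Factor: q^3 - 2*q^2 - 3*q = (q)*(q^2 - 2*q - 3) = q*(q - 3)*(q + 1)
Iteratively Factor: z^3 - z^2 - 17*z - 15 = (z + 1)*(z^2 - 2*z - 15) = (z + 1)*(z + 3)*(z - 5)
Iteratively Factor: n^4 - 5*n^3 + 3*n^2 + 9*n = (n - 3)*(n^3 - 2*n^2 - 3*n) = n*(n - 3)*(n^2 - 2*n - 3) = n*(n - 3)*(n + 1)*(n - 3)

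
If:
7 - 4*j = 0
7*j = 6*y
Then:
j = 7/4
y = 49/24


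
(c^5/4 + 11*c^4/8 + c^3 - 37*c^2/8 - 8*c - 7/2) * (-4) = -c^5 - 11*c^4/2 - 4*c^3 + 37*c^2/2 + 32*c + 14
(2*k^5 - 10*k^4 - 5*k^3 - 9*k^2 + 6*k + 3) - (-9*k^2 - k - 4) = 2*k^5 - 10*k^4 - 5*k^3 + 7*k + 7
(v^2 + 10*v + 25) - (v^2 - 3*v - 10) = 13*v + 35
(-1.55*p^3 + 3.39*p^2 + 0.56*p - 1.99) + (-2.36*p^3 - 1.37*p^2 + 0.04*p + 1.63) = -3.91*p^3 + 2.02*p^2 + 0.6*p - 0.36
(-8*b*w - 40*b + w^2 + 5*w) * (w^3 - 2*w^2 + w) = -8*b*w^4 - 24*b*w^3 + 72*b*w^2 - 40*b*w + w^5 + 3*w^4 - 9*w^3 + 5*w^2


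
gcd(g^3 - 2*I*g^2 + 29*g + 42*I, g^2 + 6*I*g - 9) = g + 3*I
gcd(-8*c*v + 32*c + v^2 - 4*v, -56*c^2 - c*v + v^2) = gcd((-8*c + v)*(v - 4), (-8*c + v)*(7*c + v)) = -8*c + v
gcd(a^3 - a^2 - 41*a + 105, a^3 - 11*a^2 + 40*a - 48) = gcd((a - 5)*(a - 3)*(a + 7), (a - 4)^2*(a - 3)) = a - 3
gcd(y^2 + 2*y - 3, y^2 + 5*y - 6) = y - 1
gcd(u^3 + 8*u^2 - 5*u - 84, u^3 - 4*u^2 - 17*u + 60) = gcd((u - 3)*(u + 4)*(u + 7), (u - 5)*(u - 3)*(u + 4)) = u^2 + u - 12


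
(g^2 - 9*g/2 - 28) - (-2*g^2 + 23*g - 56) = 3*g^2 - 55*g/2 + 28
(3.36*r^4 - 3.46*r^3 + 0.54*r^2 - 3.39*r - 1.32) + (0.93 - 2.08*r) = 3.36*r^4 - 3.46*r^3 + 0.54*r^2 - 5.47*r - 0.39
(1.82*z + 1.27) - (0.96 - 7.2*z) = 9.02*z + 0.31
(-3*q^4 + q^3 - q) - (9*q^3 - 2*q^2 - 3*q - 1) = -3*q^4 - 8*q^3 + 2*q^2 + 2*q + 1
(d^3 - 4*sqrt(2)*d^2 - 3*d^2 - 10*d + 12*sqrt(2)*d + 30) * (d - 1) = d^4 - 4*sqrt(2)*d^3 - 4*d^3 - 7*d^2 + 16*sqrt(2)*d^2 - 12*sqrt(2)*d + 40*d - 30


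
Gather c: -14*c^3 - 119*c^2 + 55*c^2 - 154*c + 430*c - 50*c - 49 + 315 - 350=-14*c^3 - 64*c^2 + 226*c - 84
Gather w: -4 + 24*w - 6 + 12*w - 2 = 36*w - 12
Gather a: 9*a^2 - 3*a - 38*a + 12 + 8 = 9*a^2 - 41*a + 20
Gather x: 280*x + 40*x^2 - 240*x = 40*x^2 + 40*x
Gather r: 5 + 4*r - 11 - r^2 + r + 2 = -r^2 + 5*r - 4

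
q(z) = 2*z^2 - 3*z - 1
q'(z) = 4*z - 3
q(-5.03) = 64.69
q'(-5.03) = -23.12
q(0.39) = -1.87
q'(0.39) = -1.44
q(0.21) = -1.54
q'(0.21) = -2.16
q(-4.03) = 43.57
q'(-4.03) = -19.12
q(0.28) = -1.68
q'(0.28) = -1.88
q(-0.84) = 2.93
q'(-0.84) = -6.36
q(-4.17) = 46.29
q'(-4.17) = -19.68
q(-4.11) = 45.11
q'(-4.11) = -19.44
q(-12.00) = 323.00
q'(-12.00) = -51.00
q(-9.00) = 188.00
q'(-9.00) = -39.00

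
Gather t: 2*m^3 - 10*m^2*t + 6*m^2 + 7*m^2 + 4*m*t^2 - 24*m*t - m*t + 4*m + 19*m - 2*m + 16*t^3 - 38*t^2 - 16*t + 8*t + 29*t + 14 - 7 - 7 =2*m^3 + 13*m^2 + 21*m + 16*t^3 + t^2*(4*m - 38) + t*(-10*m^2 - 25*m + 21)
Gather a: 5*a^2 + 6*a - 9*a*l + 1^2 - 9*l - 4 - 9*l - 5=5*a^2 + a*(6 - 9*l) - 18*l - 8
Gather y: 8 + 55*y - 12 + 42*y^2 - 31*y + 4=42*y^2 + 24*y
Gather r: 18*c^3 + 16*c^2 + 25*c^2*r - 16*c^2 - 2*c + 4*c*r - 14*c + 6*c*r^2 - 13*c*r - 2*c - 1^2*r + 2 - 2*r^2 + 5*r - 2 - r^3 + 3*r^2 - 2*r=18*c^3 - 18*c - r^3 + r^2*(6*c + 1) + r*(25*c^2 - 9*c + 2)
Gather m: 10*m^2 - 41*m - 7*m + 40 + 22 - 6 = 10*m^2 - 48*m + 56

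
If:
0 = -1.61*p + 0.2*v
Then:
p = 0.124223602484472*v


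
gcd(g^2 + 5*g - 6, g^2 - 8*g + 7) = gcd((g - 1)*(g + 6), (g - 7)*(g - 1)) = g - 1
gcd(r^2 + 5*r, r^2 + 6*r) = r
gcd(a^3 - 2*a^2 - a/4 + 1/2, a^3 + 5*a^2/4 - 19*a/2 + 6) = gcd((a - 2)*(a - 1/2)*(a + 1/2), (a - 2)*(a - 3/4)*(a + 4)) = a - 2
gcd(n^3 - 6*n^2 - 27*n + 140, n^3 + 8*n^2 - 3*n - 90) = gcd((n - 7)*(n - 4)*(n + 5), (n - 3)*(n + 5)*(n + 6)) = n + 5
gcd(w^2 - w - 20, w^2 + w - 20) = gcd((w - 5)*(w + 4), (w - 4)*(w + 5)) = 1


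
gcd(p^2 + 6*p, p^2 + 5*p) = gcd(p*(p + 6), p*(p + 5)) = p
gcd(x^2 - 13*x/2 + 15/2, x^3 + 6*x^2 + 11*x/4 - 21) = x - 3/2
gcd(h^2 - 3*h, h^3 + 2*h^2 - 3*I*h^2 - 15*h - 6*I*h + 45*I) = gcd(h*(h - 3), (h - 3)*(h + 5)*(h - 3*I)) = h - 3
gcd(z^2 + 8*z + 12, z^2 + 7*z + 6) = z + 6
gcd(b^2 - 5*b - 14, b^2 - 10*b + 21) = b - 7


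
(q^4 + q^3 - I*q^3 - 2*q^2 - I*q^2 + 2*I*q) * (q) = q^5 + q^4 - I*q^4 - 2*q^3 - I*q^3 + 2*I*q^2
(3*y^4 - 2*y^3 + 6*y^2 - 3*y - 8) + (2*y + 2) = 3*y^4 - 2*y^3 + 6*y^2 - y - 6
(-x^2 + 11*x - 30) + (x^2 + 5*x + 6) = 16*x - 24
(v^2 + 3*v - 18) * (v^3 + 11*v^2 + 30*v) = v^5 + 14*v^4 + 45*v^3 - 108*v^2 - 540*v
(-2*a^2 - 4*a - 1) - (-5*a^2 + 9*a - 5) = 3*a^2 - 13*a + 4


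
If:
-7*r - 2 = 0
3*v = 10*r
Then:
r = -2/7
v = -20/21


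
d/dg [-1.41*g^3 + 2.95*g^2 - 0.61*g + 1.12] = -4.23*g^2 + 5.9*g - 0.61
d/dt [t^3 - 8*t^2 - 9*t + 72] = 3*t^2 - 16*t - 9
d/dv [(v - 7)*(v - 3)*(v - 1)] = 3*v^2 - 22*v + 31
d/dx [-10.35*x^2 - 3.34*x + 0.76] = -20.7*x - 3.34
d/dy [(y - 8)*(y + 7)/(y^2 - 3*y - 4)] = 2*(-y^2 + 52*y - 82)/(y^4 - 6*y^3 + y^2 + 24*y + 16)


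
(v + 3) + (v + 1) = 2*v + 4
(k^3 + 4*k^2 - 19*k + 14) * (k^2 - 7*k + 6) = k^5 - 3*k^4 - 41*k^3 + 171*k^2 - 212*k + 84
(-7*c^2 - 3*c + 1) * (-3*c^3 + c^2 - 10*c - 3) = 21*c^5 + 2*c^4 + 64*c^3 + 52*c^2 - c - 3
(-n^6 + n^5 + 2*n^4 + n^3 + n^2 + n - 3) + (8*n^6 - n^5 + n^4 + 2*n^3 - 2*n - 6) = 7*n^6 + 3*n^4 + 3*n^3 + n^2 - n - 9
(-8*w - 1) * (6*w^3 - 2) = -48*w^4 - 6*w^3 + 16*w + 2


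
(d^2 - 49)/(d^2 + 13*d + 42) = (d - 7)/(d + 6)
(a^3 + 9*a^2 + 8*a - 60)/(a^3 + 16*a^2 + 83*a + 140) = (a^2 + 4*a - 12)/(a^2 + 11*a + 28)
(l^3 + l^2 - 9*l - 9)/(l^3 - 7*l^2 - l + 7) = (l^2 - 9)/(l^2 - 8*l + 7)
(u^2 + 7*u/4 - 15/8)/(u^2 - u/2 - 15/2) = (u - 3/4)/(u - 3)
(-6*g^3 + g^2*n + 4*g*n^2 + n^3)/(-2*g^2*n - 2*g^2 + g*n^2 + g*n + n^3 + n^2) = (3*g + n)/(n + 1)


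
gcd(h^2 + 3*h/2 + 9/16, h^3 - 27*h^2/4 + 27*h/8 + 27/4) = h + 3/4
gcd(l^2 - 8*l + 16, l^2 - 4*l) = l - 4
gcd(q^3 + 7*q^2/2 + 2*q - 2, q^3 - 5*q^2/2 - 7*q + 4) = q^2 + 3*q/2 - 1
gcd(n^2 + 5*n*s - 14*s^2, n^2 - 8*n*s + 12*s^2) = -n + 2*s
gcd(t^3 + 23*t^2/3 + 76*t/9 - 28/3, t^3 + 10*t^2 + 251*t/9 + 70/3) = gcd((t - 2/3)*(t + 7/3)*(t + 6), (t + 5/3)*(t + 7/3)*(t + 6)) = t^2 + 25*t/3 + 14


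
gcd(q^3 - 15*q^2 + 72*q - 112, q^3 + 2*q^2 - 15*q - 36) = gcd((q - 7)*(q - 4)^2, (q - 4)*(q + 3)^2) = q - 4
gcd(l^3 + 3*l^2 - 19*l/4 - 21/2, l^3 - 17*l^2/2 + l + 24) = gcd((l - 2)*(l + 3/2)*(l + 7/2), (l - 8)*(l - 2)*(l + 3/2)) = l^2 - l/2 - 3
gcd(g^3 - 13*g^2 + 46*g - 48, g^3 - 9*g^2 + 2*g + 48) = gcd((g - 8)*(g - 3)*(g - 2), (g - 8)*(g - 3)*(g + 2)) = g^2 - 11*g + 24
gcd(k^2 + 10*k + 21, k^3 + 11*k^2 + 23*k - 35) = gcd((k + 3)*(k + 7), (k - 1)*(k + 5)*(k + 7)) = k + 7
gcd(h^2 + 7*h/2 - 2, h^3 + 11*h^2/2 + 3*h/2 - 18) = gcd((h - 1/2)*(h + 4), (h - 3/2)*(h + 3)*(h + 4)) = h + 4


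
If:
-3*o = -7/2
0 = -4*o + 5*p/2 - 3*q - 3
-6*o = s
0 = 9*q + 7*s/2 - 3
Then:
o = 7/6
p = 101/15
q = 55/18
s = -7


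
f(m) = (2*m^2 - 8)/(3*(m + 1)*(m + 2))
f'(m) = 4*m/(3*(m + 1)*(m + 2)) - (2*m^2 - 8)/(3*(m + 1)*(m + 2)^2) - (2*m^2 - 8)/(3*(m + 1)^2*(m + 2)) = 2/(m^2 + 2*m + 1)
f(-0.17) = -1.74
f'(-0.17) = 2.90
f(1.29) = -0.21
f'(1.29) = 0.38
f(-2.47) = 2.03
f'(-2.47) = 0.93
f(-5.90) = 1.07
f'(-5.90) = 0.08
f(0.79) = -0.45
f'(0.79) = 0.62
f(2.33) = 0.07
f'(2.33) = 0.18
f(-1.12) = 17.33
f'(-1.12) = 138.89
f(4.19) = 0.28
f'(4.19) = 0.07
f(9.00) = 0.47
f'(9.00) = 0.02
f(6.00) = 0.38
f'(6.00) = 0.04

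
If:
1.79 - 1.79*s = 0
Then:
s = 1.00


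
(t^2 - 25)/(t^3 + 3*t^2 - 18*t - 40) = (t - 5)/(t^2 - 2*t - 8)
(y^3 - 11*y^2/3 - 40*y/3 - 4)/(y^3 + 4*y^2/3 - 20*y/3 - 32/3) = (3*y^2 - 17*y - 6)/(3*y^2 - 2*y - 16)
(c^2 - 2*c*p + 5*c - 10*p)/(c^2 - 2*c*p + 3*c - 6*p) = (c + 5)/(c + 3)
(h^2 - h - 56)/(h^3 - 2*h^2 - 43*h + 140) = (h - 8)/(h^2 - 9*h + 20)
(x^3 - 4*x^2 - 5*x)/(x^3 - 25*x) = (x + 1)/(x + 5)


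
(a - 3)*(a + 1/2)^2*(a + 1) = a^4 - a^3 - 19*a^2/4 - 7*a/2 - 3/4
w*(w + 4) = w^2 + 4*w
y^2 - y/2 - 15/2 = (y - 3)*(y + 5/2)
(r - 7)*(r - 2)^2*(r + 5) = r^4 - 6*r^3 - 23*r^2 + 132*r - 140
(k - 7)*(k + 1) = k^2 - 6*k - 7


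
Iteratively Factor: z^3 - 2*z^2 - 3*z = (z)*(z^2 - 2*z - 3) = z*(z - 3)*(z + 1)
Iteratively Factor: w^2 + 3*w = (w)*(w + 3)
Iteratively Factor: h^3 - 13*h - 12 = (h + 1)*(h^2 - h - 12) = (h - 4)*(h + 1)*(h + 3)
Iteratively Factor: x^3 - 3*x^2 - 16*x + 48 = (x + 4)*(x^2 - 7*x + 12) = (x - 4)*(x + 4)*(x - 3)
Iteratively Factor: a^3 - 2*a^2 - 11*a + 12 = (a + 3)*(a^2 - 5*a + 4) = (a - 1)*(a + 3)*(a - 4)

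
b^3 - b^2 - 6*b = b*(b - 3)*(b + 2)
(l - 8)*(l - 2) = l^2 - 10*l + 16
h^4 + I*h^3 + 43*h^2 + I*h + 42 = (h - 6*I)*(h - I)*(h + I)*(h + 7*I)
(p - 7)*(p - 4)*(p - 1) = p^3 - 12*p^2 + 39*p - 28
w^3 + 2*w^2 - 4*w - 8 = (w - 2)*(w + 2)^2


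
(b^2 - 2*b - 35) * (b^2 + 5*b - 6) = b^4 + 3*b^3 - 51*b^2 - 163*b + 210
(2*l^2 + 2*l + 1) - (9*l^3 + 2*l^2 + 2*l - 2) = 3 - 9*l^3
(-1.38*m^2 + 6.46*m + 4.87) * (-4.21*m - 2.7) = 5.8098*m^3 - 23.4706*m^2 - 37.9447*m - 13.149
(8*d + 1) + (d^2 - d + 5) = d^2 + 7*d + 6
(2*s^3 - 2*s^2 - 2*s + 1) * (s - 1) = 2*s^4 - 4*s^3 + 3*s - 1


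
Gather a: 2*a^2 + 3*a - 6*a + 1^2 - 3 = 2*a^2 - 3*a - 2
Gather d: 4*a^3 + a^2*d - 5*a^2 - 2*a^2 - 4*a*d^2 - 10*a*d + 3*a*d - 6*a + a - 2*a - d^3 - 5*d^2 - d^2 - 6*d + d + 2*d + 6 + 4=4*a^3 - 7*a^2 - 7*a - d^3 + d^2*(-4*a - 6) + d*(a^2 - 7*a - 3) + 10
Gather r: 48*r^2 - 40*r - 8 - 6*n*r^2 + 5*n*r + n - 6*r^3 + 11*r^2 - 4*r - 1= n - 6*r^3 + r^2*(59 - 6*n) + r*(5*n - 44) - 9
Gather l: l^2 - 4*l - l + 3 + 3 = l^2 - 5*l + 6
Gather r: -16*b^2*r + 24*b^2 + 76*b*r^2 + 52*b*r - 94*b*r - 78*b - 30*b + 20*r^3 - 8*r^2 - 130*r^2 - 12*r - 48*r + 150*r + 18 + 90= 24*b^2 - 108*b + 20*r^3 + r^2*(76*b - 138) + r*(-16*b^2 - 42*b + 90) + 108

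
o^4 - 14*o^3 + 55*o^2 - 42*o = o*(o - 7)*(o - 6)*(o - 1)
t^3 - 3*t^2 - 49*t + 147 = (t - 7)*(t - 3)*(t + 7)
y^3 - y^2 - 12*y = y*(y - 4)*(y + 3)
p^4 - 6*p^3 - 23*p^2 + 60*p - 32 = (p - 8)*(p - 1)^2*(p + 4)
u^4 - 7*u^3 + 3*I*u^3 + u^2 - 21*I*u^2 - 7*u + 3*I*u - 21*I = (u - 7)*(u - I)*(u + I)*(u + 3*I)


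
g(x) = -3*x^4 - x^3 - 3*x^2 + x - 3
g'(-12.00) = 20377.00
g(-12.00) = -60927.00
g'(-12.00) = 20377.00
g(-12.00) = -60927.00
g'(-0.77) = 9.32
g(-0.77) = -6.15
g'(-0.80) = 10.02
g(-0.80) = -6.44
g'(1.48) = -53.35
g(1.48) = -25.73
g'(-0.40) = 3.69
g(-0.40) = -3.89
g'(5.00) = -1604.00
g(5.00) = -2073.00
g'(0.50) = -4.25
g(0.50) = -3.56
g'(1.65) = -70.97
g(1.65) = -36.25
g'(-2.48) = 180.46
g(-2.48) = -122.16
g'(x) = -12*x^3 - 3*x^2 - 6*x + 1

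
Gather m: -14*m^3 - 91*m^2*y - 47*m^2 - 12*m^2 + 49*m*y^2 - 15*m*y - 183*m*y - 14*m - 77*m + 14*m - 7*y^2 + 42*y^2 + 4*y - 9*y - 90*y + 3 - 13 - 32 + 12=-14*m^3 + m^2*(-91*y - 59) + m*(49*y^2 - 198*y - 77) + 35*y^2 - 95*y - 30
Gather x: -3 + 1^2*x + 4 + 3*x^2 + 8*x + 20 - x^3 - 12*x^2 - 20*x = -x^3 - 9*x^2 - 11*x + 21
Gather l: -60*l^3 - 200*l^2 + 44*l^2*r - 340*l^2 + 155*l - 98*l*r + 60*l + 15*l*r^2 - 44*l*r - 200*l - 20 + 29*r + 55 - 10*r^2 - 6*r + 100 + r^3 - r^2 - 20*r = -60*l^3 + l^2*(44*r - 540) + l*(15*r^2 - 142*r + 15) + r^3 - 11*r^2 + 3*r + 135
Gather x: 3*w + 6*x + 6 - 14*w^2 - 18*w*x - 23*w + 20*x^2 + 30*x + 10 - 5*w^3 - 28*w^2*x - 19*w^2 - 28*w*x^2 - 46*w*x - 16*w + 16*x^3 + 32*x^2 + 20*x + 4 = -5*w^3 - 33*w^2 - 36*w + 16*x^3 + x^2*(52 - 28*w) + x*(-28*w^2 - 64*w + 56) + 20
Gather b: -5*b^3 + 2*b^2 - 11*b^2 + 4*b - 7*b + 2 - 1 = -5*b^3 - 9*b^2 - 3*b + 1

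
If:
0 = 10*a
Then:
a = 0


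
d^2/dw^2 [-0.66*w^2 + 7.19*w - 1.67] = -1.32000000000000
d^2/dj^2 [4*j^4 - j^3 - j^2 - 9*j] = 48*j^2 - 6*j - 2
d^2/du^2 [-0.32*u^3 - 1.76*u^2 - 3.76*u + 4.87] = -1.92*u - 3.52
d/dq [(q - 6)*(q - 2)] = 2*q - 8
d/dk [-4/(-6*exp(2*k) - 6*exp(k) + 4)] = (-12*exp(k) - 6)*exp(k)/(3*exp(2*k) + 3*exp(k) - 2)^2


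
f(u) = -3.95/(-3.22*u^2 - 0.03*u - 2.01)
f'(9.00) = -0.00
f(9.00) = 0.02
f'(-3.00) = 0.08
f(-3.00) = 0.13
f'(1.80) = -0.29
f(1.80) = 0.32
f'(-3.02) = 0.08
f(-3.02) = 0.13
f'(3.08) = -0.07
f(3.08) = 0.12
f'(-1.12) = 0.78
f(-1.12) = 0.66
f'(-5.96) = 0.01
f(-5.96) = 0.03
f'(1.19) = -0.70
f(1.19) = 0.60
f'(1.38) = -0.53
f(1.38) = 0.48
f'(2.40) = -0.14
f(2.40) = 0.19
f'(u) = -3.95*(6.44*u + 0.03)/(-3.22*u^2 - 0.03*u - 2.01)^2 = (-25.438*u - 0.1185)/(3.22*u^2 + 0.03*u + 2.01)^2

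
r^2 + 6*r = r*(r + 6)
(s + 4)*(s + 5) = s^2 + 9*s + 20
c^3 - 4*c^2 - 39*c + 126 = (c - 7)*(c - 3)*(c + 6)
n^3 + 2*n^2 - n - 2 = (n - 1)*(n + 1)*(n + 2)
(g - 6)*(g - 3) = g^2 - 9*g + 18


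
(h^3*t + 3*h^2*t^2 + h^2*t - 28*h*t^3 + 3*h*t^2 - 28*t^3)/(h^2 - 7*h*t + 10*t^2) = t*(h^3 + 3*h^2*t + h^2 - 28*h*t^2 + 3*h*t - 28*t^2)/(h^2 - 7*h*t + 10*t^2)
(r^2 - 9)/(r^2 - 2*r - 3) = (r + 3)/(r + 1)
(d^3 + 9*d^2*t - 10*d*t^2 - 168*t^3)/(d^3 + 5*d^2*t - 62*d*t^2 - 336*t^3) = (-d + 4*t)/(-d + 8*t)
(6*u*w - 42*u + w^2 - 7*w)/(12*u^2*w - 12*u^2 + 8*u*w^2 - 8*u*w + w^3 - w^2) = (w - 7)/(2*u*w - 2*u + w^2 - w)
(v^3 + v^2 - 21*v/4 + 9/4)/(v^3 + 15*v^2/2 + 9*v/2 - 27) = (v - 1/2)/(v + 6)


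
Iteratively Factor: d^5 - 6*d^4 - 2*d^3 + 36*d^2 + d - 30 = (d - 3)*(d^4 - 3*d^3 - 11*d^2 + 3*d + 10) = (d - 3)*(d - 1)*(d^3 - 2*d^2 - 13*d - 10) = (d - 3)*(d - 1)*(d + 2)*(d^2 - 4*d - 5) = (d - 3)*(d - 1)*(d + 1)*(d + 2)*(d - 5)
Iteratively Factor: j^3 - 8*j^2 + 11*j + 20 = (j - 5)*(j^2 - 3*j - 4) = (j - 5)*(j - 4)*(j + 1)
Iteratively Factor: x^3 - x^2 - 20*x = (x + 4)*(x^2 - 5*x) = (x - 5)*(x + 4)*(x)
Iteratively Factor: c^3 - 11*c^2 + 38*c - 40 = (c - 5)*(c^2 - 6*c + 8) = (c - 5)*(c - 4)*(c - 2)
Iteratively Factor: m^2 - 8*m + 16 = (m - 4)*(m - 4)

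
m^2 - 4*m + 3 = (m - 3)*(m - 1)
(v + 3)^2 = v^2 + 6*v + 9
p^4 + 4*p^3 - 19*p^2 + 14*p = p*(p - 2)*(p - 1)*(p + 7)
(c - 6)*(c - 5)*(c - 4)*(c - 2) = c^4 - 17*c^3 + 104*c^2 - 268*c + 240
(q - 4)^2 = q^2 - 8*q + 16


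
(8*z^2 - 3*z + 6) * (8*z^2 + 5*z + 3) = 64*z^4 + 16*z^3 + 57*z^2 + 21*z + 18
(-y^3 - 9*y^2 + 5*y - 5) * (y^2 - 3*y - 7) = -y^5 - 6*y^4 + 39*y^3 + 43*y^2 - 20*y + 35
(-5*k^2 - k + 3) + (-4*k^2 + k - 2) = 1 - 9*k^2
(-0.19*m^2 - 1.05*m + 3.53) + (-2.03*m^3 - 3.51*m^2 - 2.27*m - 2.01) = -2.03*m^3 - 3.7*m^2 - 3.32*m + 1.52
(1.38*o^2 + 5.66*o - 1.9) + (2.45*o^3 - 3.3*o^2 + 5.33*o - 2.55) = 2.45*o^3 - 1.92*o^2 + 10.99*o - 4.45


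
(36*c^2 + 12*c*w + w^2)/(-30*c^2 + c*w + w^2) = (6*c + w)/(-5*c + w)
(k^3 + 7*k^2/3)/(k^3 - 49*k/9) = 3*k/(3*k - 7)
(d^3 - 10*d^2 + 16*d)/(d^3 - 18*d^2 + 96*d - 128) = d/(d - 8)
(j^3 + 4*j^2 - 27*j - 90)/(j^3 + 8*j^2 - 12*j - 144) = (j^2 - 2*j - 15)/(j^2 + 2*j - 24)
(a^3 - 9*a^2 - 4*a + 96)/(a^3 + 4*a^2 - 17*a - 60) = (a - 8)/(a + 5)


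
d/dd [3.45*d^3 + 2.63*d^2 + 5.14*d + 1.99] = 10.35*d^2 + 5.26*d + 5.14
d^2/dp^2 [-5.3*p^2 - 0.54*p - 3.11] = -10.6000000000000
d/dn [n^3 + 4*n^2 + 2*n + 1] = 3*n^2 + 8*n + 2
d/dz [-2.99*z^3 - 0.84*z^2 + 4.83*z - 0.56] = -8.97*z^2 - 1.68*z + 4.83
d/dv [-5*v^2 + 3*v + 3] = 3 - 10*v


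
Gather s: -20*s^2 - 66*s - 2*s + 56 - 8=-20*s^2 - 68*s + 48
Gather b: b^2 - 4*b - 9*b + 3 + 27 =b^2 - 13*b + 30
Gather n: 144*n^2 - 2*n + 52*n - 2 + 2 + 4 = 144*n^2 + 50*n + 4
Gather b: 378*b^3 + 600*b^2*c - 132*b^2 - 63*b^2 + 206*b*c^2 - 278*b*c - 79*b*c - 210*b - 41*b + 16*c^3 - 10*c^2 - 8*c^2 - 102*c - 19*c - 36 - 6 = 378*b^3 + b^2*(600*c - 195) + b*(206*c^2 - 357*c - 251) + 16*c^3 - 18*c^2 - 121*c - 42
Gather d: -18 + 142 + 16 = 140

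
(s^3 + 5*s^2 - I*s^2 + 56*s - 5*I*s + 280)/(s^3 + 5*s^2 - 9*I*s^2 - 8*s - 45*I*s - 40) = (s + 7*I)/(s - I)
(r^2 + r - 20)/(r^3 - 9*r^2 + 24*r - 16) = (r + 5)/(r^2 - 5*r + 4)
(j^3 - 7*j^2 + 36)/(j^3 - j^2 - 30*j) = (j^2 - j - 6)/(j*(j + 5))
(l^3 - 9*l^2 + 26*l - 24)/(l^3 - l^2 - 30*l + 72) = (l - 2)/(l + 6)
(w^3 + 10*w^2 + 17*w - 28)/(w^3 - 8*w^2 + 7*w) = (w^2 + 11*w + 28)/(w*(w - 7))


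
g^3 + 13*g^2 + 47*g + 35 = (g + 1)*(g + 5)*(g + 7)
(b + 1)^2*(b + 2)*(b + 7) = b^4 + 11*b^3 + 33*b^2 + 37*b + 14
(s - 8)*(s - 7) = s^2 - 15*s + 56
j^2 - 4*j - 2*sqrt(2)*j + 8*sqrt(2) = (j - 4)*(j - 2*sqrt(2))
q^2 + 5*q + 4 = (q + 1)*(q + 4)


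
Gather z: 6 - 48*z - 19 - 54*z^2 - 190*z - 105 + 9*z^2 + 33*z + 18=-45*z^2 - 205*z - 100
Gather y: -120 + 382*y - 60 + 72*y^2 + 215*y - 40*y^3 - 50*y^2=-40*y^3 + 22*y^2 + 597*y - 180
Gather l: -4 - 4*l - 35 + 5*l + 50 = l + 11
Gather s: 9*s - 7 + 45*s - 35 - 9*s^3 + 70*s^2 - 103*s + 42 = -9*s^3 + 70*s^2 - 49*s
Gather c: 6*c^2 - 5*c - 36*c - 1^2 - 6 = 6*c^2 - 41*c - 7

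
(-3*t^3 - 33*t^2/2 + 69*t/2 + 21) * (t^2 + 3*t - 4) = -3*t^5 - 51*t^4/2 - 3*t^3 + 381*t^2/2 - 75*t - 84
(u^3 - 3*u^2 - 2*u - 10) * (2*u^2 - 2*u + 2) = 2*u^5 - 8*u^4 + 4*u^3 - 22*u^2 + 16*u - 20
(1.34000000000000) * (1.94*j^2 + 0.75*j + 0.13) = 2.5996*j^2 + 1.005*j + 0.1742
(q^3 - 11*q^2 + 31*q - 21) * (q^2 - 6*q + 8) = q^5 - 17*q^4 + 105*q^3 - 295*q^2 + 374*q - 168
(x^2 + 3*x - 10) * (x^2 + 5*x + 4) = x^4 + 8*x^3 + 9*x^2 - 38*x - 40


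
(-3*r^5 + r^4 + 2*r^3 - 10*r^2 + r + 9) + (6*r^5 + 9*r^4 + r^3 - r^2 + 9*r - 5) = 3*r^5 + 10*r^4 + 3*r^3 - 11*r^2 + 10*r + 4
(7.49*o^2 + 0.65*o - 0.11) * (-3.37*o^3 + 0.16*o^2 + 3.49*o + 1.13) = -25.2413*o^5 - 0.9921*o^4 + 26.6148*o^3 + 10.7146*o^2 + 0.3506*o - 0.1243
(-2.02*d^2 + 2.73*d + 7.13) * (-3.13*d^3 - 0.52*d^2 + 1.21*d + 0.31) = 6.3226*d^5 - 7.4945*d^4 - 26.1807*d^3 - 1.0305*d^2 + 9.4736*d + 2.2103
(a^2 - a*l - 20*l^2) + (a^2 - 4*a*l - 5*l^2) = 2*a^2 - 5*a*l - 25*l^2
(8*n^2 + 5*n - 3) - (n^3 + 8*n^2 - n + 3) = -n^3 + 6*n - 6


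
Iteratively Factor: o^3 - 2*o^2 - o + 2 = (o - 2)*(o^2 - 1) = (o - 2)*(o - 1)*(o + 1)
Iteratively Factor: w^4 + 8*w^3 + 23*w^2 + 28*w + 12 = (w + 3)*(w^3 + 5*w^2 + 8*w + 4) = (w + 2)*(w + 3)*(w^2 + 3*w + 2) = (w + 2)^2*(w + 3)*(w + 1)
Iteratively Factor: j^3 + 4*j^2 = (j)*(j^2 + 4*j) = j^2*(j + 4)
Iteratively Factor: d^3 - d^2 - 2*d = (d - 2)*(d^2 + d) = (d - 2)*(d + 1)*(d)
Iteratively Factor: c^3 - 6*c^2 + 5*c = (c - 5)*(c^2 - c) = (c - 5)*(c - 1)*(c)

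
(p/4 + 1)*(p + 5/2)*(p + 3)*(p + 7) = p^4/4 + 33*p^3/8 + 24*p^2 + 473*p/8 + 105/2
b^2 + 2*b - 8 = (b - 2)*(b + 4)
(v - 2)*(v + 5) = v^2 + 3*v - 10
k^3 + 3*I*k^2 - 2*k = k*(k + I)*(k + 2*I)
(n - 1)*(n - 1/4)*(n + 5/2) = n^3 + 5*n^2/4 - 23*n/8 + 5/8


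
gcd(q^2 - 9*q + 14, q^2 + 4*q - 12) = q - 2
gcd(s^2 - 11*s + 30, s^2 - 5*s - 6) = s - 6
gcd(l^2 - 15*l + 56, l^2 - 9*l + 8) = l - 8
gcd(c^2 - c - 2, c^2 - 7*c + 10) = c - 2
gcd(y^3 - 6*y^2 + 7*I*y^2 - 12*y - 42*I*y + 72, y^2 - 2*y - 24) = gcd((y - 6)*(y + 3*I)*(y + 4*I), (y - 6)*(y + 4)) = y - 6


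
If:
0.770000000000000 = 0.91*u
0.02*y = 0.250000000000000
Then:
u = 0.85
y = 12.50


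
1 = 1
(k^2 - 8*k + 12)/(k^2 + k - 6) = (k - 6)/(k + 3)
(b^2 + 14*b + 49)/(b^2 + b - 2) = (b^2 + 14*b + 49)/(b^2 + b - 2)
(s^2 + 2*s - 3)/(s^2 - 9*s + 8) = (s + 3)/(s - 8)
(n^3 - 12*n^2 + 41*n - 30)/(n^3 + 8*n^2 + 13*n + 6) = (n^3 - 12*n^2 + 41*n - 30)/(n^3 + 8*n^2 + 13*n + 6)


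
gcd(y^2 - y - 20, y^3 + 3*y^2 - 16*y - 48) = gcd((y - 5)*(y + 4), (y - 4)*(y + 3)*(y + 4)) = y + 4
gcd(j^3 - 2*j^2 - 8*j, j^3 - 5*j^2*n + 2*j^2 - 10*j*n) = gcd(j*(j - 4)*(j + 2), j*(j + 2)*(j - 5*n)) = j^2 + 2*j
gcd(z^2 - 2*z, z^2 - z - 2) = z - 2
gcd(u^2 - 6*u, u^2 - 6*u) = u^2 - 6*u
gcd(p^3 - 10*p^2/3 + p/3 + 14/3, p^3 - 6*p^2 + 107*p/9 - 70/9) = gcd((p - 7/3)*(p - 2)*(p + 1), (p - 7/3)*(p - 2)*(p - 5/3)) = p^2 - 13*p/3 + 14/3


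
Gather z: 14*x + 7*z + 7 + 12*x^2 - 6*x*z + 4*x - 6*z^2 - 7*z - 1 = 12*x^2 - 6*x*z + 18*x - 6*z^2 + 6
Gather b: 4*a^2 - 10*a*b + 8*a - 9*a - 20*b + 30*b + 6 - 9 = 4*a^2 - a + b*(10 - 10*a) - 3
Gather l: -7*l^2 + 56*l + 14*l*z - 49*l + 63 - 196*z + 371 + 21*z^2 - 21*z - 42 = -7*l^2 + l*(14*z + 7) + 21*z^2 - 217*z + 392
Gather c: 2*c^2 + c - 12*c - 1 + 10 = 2*c^2 - 11*c + 9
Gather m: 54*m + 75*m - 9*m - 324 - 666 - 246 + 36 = 120*m - 1200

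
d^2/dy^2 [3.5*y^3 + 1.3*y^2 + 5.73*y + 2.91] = 21.0*y + 2.6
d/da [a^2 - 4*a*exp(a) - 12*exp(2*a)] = -4*a*exp(a) + 2*a - 24*exp(2*a) - 4*exp(a)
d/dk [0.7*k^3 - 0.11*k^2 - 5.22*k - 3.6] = 2.1*k^2 - 0.22*k - 5.22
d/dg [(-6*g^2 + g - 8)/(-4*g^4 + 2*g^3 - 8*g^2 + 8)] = (-12*g^5 + 6*g^4 - 33*g^3 + 14*g^2 - 56*g + 2)/(4*g^8 - 4*g^7 + 17*g^6 - 8*g^5 + 8*g^3 - 32*g^2 + 16)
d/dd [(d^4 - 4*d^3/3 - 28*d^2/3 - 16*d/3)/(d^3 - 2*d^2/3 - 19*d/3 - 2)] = (9*d^4 - 48*d^3 + 77*d^2 + 60*d + 24)/(9*d^4 - 48*d^3 + 46*d^2 + 48*d + 9)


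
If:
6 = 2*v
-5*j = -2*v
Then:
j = 6/5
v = 3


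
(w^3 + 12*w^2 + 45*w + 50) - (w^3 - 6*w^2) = 18*w^2 + 45*w + 50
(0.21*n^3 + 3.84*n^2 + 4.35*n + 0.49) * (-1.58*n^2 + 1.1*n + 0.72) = -0.3318*n^5 - 5.8362*n^4 - 2.4978*n^3 + 6.7756*n^2 + 3.671*n + 0.3528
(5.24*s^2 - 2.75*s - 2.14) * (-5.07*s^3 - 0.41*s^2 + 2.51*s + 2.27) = -26.5668*s^5 + 11.7941*s^4 + 25.1297*s^3 + 5.8697*s^2 - 11.6139*s - 4.8578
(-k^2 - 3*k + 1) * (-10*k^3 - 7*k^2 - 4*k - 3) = 10*k^5 + 37*k^4 + 15*k^3 + 8*k^2 + 5*k - 3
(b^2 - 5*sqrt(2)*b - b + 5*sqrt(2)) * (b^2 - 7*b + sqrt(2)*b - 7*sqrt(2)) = b^4 - 8*b^3 - 4*sqrt(2)*b^3 - 3*b^2 + 32*sqrt(2)*b^2 - 28*sqrt(2)*b + 80*b - 70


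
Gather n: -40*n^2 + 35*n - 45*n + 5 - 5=-40*n^2 - 10*n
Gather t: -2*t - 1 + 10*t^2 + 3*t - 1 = 10*t^2 + t - 2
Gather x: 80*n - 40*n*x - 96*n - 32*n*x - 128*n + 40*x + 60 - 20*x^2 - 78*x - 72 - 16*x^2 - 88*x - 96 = -144*n - 36*x^2 + x*(-72*n - 126) - 108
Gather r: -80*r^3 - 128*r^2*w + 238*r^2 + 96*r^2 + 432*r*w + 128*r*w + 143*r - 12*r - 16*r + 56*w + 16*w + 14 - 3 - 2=-80*r^3 + r^2*(334 - 128*w) + r*(560*w + 115) + 72*w + 9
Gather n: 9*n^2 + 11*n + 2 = 9*n^2 + 11*n + 2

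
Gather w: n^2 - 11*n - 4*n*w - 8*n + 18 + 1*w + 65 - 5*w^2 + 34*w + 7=n^2 - 19*n - 5*w^2 + w*(35 - 4*n) + 90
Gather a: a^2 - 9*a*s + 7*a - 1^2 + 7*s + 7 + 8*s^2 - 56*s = a^2 + a*(7 - 9*s) + 8*s^2 - 49*s + 6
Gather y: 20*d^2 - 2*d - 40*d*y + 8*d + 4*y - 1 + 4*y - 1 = 20*d^2 + 6*d + y*(8 - 40*d) - 2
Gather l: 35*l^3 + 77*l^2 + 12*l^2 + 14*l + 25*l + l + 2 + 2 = 35*l^3 + 89*l^2 + 40*l + 4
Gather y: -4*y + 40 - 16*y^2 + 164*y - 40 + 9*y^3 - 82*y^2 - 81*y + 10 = 9*y^3 - 98*y^2 + 79*y + 10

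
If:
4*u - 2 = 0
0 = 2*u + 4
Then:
No Solution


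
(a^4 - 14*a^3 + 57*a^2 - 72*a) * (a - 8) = a^5 - 22*a^4 + 169*a^3 - 528*a^2 + 576*a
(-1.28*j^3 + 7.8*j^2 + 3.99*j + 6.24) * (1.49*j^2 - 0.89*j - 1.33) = -1.9072*j^5 + 12.7612*j^4 + 0.7055*j^3 - 4.6275*j^2 - 10.8603*j - 8.2992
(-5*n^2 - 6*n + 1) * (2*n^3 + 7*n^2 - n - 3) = -10*n^5 - 47*n^4 - 35*n^3 + 28*n^2 + 17*n - 3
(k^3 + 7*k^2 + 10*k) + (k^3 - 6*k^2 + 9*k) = 2*k^3 + k^2 + 19*k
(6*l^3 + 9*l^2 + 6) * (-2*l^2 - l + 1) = -12*l^5 - 24*l^4 - 3*l^3 - 3*l^2 - 6*l + 6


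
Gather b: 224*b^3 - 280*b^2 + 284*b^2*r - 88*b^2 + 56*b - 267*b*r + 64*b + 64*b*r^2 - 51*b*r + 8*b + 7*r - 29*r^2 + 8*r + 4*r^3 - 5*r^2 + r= 224*b^3 + b^2*(284*r - 368) + b*(64*r^2 - 318*r + 128) + 4*r^3 - 34*r^2 + 16*r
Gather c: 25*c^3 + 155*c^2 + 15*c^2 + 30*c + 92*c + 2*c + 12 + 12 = 25*c^3 + 170*c^2 + 124*c + 24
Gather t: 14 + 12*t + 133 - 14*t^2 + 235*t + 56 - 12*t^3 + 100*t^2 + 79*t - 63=-12*t^3 + 86*t^2 + 326*t + 140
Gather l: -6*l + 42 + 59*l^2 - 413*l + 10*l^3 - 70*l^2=10*l^3 - 11*l^2 - 419*l + 42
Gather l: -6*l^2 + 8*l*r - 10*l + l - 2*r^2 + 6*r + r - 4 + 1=-6*l^2 + l*(8*r - 9) - 2*r^2 + 7*r - 3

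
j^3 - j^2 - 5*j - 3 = (j - 3)*(j + 1)^2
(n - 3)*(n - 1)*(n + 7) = n^3 + 3*n^2 - 25*n + 21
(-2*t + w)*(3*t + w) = -6*t^2 + t*w + w^2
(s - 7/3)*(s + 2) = s^2 - s/3 - 14/3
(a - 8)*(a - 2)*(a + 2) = a^3 - 8*a^2 - 4*a + 32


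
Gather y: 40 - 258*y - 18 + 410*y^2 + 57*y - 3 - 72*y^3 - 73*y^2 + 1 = -72*y^3 + 337*y^2 - 201*y + 20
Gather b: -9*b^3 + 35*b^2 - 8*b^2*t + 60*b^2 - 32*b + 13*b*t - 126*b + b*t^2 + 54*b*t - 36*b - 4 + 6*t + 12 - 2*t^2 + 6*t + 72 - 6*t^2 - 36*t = -9*b^3 + b^2*(95 - 8*t) + b*(t^2 + 67*t - 194) - 8*t^2 - 24*t + 80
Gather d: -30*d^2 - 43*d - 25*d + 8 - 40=-30*d^2 - 68*d - 32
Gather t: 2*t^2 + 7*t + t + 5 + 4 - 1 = 2*t^2 + 8*t + 8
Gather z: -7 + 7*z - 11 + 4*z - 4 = 11*z - 22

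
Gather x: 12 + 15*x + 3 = 15*x + 15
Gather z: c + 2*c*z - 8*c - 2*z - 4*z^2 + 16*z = -7*c - 4*z^2 + z*(2*c + 14)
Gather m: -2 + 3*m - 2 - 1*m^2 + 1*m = -m^2 + 4*m - 4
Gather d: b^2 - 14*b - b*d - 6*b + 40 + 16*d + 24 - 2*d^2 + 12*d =b^2 - 20*b - 2*d^2 + d*(28 - b) + 64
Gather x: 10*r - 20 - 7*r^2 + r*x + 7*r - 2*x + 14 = -7*r^2 + 17*r + x*(r - 2) - 6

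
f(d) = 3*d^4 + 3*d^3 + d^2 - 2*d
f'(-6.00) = -2282.00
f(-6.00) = 3288.00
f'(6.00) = 2926.00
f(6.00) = 4560.00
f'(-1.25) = -13.88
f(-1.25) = 5.53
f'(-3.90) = -584.74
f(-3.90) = 539.09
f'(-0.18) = -2.14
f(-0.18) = 0.38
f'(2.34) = 205.72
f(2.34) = 129.18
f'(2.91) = 375.74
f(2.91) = 291.70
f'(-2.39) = -119.19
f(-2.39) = 67.42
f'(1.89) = 114.94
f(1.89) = 58.33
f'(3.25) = 511.50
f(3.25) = 441.75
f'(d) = 12*d^3 + 9*d^2 + 2*d - 2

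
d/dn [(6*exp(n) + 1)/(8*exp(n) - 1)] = -14*exp(n)/(8*exp(n) - 1)^2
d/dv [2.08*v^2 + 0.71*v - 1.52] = 4.16*v + 0.71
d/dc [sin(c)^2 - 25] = sin(2*c)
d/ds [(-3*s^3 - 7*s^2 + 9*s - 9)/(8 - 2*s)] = (6*s^3 - 29*s^2 - 56*s + 27)/(2*(s^2 - 8*s + 16))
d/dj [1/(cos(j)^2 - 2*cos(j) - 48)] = 2*(cos(j) - 1)*sin(j)/(sin(j)^2 + 2*cos(j) + 47)^2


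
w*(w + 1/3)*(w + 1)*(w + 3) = w^4 + 13*w^3/3 + 13*w^2/3 + w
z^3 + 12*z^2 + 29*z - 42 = (z - 1)*(z + 6)*(z + 7)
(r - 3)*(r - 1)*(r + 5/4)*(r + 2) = r^4 - 3*r^3/4 - 15*r^2/2 - r/4 + 15/2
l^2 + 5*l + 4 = (l + 1)*(l + 4)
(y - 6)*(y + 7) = y^2 + y - 42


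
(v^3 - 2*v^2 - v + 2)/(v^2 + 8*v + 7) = (v^2 - 3*v + 2)/(v + 7)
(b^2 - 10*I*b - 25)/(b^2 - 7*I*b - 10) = (b - 5*I)/(b - 2*I)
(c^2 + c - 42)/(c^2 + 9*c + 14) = (c - 6)/(c + 2)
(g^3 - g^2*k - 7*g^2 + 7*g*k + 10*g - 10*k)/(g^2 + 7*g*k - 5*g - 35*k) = (g^2 - g*k - 2*g + 2*k)/(g + 7*k)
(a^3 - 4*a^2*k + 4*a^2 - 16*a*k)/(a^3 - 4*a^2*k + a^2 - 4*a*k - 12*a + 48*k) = a/(a - 3)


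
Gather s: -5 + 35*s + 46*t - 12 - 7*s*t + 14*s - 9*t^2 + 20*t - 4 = s*(49 - 7*t) - 9*t^2 + 66*t - 21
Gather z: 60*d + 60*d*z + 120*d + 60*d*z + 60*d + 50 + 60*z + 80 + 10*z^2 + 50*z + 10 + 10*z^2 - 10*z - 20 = 240*d + 20*z^2 + z*(120*d + 100) + 120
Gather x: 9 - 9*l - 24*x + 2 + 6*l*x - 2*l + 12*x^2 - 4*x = -11*l + 12*x^2 + x*(6*l - 28) + 11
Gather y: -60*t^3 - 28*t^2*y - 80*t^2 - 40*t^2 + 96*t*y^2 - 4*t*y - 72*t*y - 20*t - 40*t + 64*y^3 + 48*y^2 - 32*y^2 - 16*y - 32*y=-60*t^3 - 120*t^2 - 60*t + 64*y^3 + y^2*(96*t + 16) + y*(-28*t^2 - 76*t - 48)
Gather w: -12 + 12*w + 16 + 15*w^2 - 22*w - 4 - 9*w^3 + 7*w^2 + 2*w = -9*w^3 + 22*w^2 - 8*w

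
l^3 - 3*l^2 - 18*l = l*(l - 6)*(l + 3)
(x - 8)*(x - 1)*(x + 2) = x^3 - 7*x^2 - 10*x + 16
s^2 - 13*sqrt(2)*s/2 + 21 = (s - 7*sqrt(2)/2)*(s - 3*sqrt(2))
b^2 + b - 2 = (b - 1)*(b + 2)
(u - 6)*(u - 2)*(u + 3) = u^3 - 5*u^2 - 12*u + 36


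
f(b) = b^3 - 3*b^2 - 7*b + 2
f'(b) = 3*b^2 - 6*b - 7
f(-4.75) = -139.61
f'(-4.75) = 89.19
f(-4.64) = -130.01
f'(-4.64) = 85.43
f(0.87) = -5.70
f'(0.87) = -9.95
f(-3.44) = -50.13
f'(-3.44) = 49.14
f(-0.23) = 3.44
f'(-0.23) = -5.46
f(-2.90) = -27.32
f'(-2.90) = 35.63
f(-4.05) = -85.29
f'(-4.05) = 66.51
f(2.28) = -17.70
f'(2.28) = -5.08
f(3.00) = -19.00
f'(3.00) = 2.00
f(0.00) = 2.00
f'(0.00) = -7.00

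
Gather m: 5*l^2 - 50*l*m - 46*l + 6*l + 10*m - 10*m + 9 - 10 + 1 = 5*l^2 - 50*l*m - 40*l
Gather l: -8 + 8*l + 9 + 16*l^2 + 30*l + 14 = 16*l^2 + 38*l + 15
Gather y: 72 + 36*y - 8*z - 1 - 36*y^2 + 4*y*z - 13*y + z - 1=-36*y^2 + y*(4*z + 23) - 7*z + 70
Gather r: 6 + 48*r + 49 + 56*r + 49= 104*r + 104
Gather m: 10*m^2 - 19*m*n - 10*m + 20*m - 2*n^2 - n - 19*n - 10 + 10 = 10*m^2 + m*(10 - 19*n) - 2*n^2 - 20*n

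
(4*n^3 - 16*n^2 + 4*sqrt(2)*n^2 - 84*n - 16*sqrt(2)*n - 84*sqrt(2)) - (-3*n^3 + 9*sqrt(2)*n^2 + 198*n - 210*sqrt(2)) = 7*n^3 - 16*n^2 - 5*sqrt(2)*n^2 - 282*n - 16*sqrt(2)*n + 126*sqrt(2)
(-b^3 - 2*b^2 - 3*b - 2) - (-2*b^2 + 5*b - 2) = -b^3 - 8*b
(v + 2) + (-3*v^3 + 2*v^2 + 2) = -3*v^3 + 2*v^2 + v + 4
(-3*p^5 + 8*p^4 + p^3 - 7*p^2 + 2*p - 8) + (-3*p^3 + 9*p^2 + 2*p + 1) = -3*p^5 + 8*p^4 - 2*p^3 + 2*p^2 + 4*p - 7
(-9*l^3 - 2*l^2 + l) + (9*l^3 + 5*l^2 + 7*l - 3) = 3*l^2 + 8*l - 3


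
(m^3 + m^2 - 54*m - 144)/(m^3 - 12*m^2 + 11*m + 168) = (m + 6)/(m - 7)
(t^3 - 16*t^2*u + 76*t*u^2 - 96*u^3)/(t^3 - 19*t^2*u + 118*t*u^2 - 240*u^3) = (t - 2*u)/(t - 5*u)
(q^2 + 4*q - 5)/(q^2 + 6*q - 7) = (q + 5)/(q + 7)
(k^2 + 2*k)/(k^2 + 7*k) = (k + 2)/(k + 7)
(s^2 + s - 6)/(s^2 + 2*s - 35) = (s^2 + s - 6)/(s^2 + 2*s - 35)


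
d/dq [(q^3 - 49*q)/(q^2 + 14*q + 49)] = (q^2 + 14*q - 49)/(q^2 + 14*q + 49)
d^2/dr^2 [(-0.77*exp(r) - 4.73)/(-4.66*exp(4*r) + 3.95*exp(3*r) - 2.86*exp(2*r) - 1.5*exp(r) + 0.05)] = (150.489108*exp(8*r) + 1487.529318*exp(7*r) - 1933.917326*exp(6*r) + 1346.136231*exp(5*r) - 592.351298*exp(4*r) + 111.060697*exp(3*r) + 53.128185*exp(2*r) + 13.40581*exp(r) + 0.356675)*exp(r)/(101.194696*exp(12*r) - 257.32986*exp(11*r) + 404.442798*exp(10*r) - 279.773795*exp(9*r) + 79.299918*exp(8*r) + 98.75349*exp(7*r) - 53.162999*exp(6*r) + 11.4378*exp(5*r) + 19.89051*exp(4*r) + 2.058375*exp(3*r) - 0.31605*exp(2*r) + 0.01125*exp(r) - 0.000125)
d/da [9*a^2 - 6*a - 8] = 18*a - 6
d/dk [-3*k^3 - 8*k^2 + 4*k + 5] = -9*k^2 - 16*k + 4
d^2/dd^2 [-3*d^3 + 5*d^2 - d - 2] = 10 - 18*d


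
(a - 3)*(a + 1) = a^2 - 2*a - 3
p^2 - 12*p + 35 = (p - 7)*(p - 5)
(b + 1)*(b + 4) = b^2 + 5*b + 4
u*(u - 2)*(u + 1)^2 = u^4 - 3*u^2 - 2*u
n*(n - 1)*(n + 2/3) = n^3 - n^2/3 - 2*n/3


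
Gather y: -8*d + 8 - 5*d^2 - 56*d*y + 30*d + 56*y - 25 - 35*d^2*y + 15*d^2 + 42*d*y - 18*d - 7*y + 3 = 10*d^2 + 4*d + y*(-35*d^2 - 14*d + 49) - 14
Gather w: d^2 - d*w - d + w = d^2 - d + w*(1 - d)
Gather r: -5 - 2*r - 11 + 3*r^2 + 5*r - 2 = 3*r^2 + 3*r - 18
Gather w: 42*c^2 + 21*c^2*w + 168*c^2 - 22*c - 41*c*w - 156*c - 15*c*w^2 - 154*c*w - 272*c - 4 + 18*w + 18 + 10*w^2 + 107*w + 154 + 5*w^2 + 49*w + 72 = 210*c^2 - 450*c + w^2*(15 - 15*c) + w*(21*c^2 - 195*c + 174) + 240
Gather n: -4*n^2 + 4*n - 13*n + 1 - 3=-4*n^2 - 9*n - 2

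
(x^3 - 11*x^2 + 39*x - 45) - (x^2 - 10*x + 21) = x^3 - 12*x^2 + 49*x - 66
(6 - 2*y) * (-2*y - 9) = 4*y^2 + 6*y - 54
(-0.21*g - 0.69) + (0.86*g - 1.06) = 0.65*g - 1.75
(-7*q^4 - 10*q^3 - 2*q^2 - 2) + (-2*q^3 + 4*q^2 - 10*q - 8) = -7*q^4 - 12*q^3 + 2*q^2 - 10*q - 10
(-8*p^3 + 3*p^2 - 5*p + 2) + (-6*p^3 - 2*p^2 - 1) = -14*p^3 + p^2 - 5*p + 1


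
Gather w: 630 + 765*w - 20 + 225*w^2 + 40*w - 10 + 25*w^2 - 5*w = 250*w^2 + 800*w + 600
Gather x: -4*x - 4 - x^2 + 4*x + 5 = 1 - x^2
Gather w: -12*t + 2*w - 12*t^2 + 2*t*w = -12*t^2 - 12*t + w*(2*t + 2)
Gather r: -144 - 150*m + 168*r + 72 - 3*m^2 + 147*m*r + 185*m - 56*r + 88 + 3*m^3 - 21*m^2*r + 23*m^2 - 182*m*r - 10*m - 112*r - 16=3*m^3 + 20*m^2 + 25*m + r*(-21*m^2 - 35*m)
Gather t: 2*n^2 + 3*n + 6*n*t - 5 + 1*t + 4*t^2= 2*n^2 + 3*n + 4*t^2 + t*(6*n + 1) - 5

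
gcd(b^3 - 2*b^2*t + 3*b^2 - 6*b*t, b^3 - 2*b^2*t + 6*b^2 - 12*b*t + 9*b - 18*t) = -b^2 + 2*b*t - 3*b + 6*t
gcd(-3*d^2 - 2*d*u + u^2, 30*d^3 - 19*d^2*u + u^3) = -3*d + u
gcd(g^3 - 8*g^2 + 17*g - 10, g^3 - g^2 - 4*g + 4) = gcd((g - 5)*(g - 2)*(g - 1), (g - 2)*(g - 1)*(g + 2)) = g^2 - 3*g + 2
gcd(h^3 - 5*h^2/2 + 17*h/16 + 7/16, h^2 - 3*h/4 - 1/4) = h^2 - 3*h/4 - 1/4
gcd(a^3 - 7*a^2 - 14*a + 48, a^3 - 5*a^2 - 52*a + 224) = a - 8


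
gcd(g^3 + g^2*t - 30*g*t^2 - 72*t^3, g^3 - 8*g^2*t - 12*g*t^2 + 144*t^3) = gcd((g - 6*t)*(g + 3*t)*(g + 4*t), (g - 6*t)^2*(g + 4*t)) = -g^2 + 2*g*t + 24*t^2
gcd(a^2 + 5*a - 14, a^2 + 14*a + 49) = a + 7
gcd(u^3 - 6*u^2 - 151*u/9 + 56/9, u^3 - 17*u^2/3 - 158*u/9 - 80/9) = u - 8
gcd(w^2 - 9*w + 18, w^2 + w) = 1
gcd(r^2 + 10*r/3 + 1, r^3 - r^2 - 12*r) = r + 3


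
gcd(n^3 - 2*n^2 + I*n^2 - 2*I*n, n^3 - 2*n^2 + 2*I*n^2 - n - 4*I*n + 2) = n^2 + n*(-2 + I) - 2*I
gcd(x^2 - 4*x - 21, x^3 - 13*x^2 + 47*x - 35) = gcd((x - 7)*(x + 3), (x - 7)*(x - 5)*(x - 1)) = x - 7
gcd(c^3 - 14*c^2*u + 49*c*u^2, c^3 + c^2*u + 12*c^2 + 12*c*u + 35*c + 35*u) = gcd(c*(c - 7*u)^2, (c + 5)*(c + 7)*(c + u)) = 1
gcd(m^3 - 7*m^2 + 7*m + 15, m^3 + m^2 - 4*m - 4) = m + 1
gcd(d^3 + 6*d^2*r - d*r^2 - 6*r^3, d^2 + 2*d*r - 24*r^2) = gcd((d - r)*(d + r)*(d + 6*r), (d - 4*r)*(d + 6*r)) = d + 6*r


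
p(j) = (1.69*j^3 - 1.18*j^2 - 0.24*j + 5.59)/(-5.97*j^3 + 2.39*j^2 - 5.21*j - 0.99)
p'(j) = (5.07*j^2 - 2.36*j - 0.24)/(-5.97*j^3 + 2.39*j^2 - 5.21*j - 0.99) + (17.91*j^2 - 4.78*j + 5.21)*(1.69*j^3 - 1.18*j^2 - 0.24*j + 5.59)/(-5.97*j^3 + 2.39*j^2 - 5.21*j - 0.99)^2 = (-3.0055*j^4 - 20.4754*j^3 + 101.819*j^2 - 24.3838*j + 29.3615)/(35.6409*j^6 - 28.5366*j^5 + 67.9195*j^4 - 13.0832*j^3 + 22.4119*j^2 + 10.3158*j + 0.9801)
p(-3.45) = -0.27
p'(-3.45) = 0.02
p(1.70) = -0.31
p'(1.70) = 0.15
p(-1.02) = 0.21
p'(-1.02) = 1.03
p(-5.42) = -0.28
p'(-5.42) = 0.00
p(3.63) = -0.26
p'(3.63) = -0.00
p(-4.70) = -0.28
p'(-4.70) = 0.01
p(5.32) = -0.26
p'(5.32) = -0.00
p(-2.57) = -0.23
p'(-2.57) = 0.06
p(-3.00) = -0.25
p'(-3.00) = 0.03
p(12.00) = -0.27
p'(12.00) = -0.00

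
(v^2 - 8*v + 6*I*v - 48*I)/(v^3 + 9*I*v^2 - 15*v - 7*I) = (v^2 + v*(-8 + 6*I) - 48*I)/(v^3 + 9*I*v^2 - 15*v - 7*I)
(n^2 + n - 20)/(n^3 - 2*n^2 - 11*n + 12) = (n + 5)/(n^2 + 2*n - 3)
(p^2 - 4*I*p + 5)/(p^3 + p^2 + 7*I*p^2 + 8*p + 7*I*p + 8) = (p^2 - 4*I*p + 5)/(p^3 + p^2*(1 + 7*I) + p*(8 + 7*I) + 8)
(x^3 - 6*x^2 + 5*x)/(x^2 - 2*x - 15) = x*(x - 1)/(x + 3)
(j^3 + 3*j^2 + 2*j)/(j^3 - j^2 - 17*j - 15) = j*(j + 2)/(j^2 - 2*j - 15)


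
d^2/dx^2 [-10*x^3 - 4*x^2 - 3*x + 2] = -60*x - 8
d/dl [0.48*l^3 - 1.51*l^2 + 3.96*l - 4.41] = 1.44*l^2 - 3.02*l + 3.96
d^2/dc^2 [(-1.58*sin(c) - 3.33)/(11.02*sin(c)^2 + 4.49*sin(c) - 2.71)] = (191.875832*sin(c)^5 + 1539.408044*sin(c)^4 + 393.664154*sin(c)^3 - 1942.229633*sin(c)^2 - 1219.596235*sin(c) - 371.612402)/(11.02*sin(c)^2 + 4.49*sin(c) - 2.71)^3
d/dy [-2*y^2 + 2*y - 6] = 2 - 4*y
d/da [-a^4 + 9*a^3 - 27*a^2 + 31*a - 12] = -4*a^3 + 27*a^2 - 54*a + 31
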